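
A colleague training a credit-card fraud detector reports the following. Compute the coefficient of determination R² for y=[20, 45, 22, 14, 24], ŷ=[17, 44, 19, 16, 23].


ȳ = 25
SS_res = Σ(y-ŷ)² = 24
SS_tot = Σ(y-ȳ)² = 556
R² = 1 - SS_res/SS_tot = 1 - 0.0432 = 0.9568

0.9568


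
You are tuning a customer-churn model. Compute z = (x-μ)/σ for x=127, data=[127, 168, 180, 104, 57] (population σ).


μ = 127.2, σ = 44.5394
z = (127 - 127.2)/44.5394 = -0.0045

-0.0045


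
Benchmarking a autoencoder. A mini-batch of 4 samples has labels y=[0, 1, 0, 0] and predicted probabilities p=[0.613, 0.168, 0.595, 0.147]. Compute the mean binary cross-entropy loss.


L[0] = -ln(1-0.613) = -ln(0.387) = 0.9493
L[1] = -ln(0.168) = 1.7838
L[2] = -ln(1-0.595) = -ln(0.405) = 0.9039
L[3] = -ln(1-0.147) = -ln(0.853) = 0.159
mean = (0.9493 + 1.7838 + 0.9039 + 0.159)/4 = 0.949

0.949


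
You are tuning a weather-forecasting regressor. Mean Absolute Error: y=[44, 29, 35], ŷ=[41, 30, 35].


Absolute errors: |44-41|=3, |29-30|=1, |35-35|=0
Sum = 4
MAE = 4/3 = 4/3

4/3


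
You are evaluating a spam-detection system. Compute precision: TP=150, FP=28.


Precision = TP/(TP+FP)
= 150/(150+28)
= 150/178 = 84.27%

84.27%


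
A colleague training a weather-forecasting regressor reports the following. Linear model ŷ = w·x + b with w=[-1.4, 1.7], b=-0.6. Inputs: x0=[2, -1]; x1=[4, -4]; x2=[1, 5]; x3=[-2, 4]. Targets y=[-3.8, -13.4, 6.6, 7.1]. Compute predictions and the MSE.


ŷ0 = (-1.4)·(2) + (1.7)·(-1) - 0.6 = -5.1
ŷ1 = (-1.4)·(4) + (1.7)·(-4) - 0.6 = -13.0
ŷ2 = (-1.4)·(1) + (1.7)·(5) - 0.6 = 6.5
ŷ3 = (-1.4)·(-2) + (1.7)·(4) - 0.6 = 9.0
errors² = [1.69, 0.16, 0.01, 3.61]
MSE = 5.4700/4 = 1.3675

1.3675


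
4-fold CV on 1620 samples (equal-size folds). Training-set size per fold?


Fold size = 1620/4 = 405
Training per fold = 1620 - 405 = 1215

1215


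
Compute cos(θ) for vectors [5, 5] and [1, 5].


A·B = 5·1 + 5·5 = 30
‖A‖ = √50 = 7.0711, ‖B‖ = √26 = 5.099
cos = 30/(√50·√26) = 30/√1300 = 0.8321

0.8321


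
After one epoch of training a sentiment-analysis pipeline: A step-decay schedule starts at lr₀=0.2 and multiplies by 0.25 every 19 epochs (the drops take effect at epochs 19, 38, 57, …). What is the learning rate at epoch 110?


n_drops = ⌊110/19⌋ = 5
lr = 0.2·0.25^5 = 0.2·0.0009765625 = 0.0001953125

0.0001953125


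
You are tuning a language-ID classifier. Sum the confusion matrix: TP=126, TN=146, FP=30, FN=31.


Total = TP + TN + FP + FN
= 126 + 146 + 30 + 31
= 333
(Predicted positive: 156, predicted negative: 177)

333


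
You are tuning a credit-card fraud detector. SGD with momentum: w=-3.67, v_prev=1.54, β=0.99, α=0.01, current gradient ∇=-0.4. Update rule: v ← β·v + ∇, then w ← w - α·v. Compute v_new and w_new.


v_new = 0.99·1.54 - 0.4 = 1.5246 - 0.4 = 1.1246
w_new = -3.67 - 0.01·1.1246 = -3.67 - 0.011246 = -3.681246

v_new=1.1246, w_new=-3.681246


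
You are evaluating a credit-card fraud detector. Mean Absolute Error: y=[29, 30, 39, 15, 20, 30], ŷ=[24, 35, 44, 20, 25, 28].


Absolute errors: |29-24|=5, |30-35|=5, |39-44|=5, |15-20|=5, |20-25|=5, |30-28|=2
Sum = 27
MAE = 27/6 = 9/2

9/2


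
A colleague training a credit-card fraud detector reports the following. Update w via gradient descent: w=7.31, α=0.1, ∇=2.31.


w_new = w - α·∇
= 7.31 - 0.1·2.31
= 7.31 - 0.231
= 7.079

7.079


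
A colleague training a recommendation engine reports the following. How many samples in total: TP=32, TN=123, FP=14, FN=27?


Total = TP + TN + FP + FN
= 32 + 123 + 14 + 27
= 196
(Predicted positive: 46, predicted negative: 150)

196


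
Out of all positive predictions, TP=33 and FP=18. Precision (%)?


Precision = TP/(TP+FP)
= 33/(33+18)
= 33/51 = 64.71%

64.71%


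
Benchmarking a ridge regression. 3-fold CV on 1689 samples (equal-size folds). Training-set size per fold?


Fold size = 1689/3 = 563
Training per fold = 1689 - 563 = 1126

1126


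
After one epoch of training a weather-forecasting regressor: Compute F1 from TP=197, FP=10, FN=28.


Precision = 197/207 = 0.9517
Recall = 197/225 = 0.8756
F1 = 2·P·R/(P+R) = 2·TP/(2·TP+FP+FN) = 394/(394+10+28) = 394/432 = 0.912

0.912


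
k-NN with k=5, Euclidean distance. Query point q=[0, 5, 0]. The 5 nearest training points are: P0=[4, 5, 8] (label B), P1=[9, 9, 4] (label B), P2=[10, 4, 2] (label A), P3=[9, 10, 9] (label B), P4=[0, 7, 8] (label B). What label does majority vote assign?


d(q,P0) = 8.9443  (label B)
d(q,P1) = 10.6301  (label B)
d(q,P2) = 10.247  (label A)
d(q,P3) = 13.6748  (label B)
d(q,P4) = 8.2462  (label B)
Votes: A=1, B=4
Majority → B

B


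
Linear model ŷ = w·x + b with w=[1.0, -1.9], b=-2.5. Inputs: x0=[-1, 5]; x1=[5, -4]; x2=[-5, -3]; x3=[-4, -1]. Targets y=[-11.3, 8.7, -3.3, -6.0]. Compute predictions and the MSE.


ŷ0 = (1.0)·(-1) + (-1.9)·(5) - 2.5 = -13.0
ŷ1 = (1.0)·(5) + (-1.9)·(-4) - 2.5 = 10.1
ŷ2 = (1.0)·(-5) + (-1.9)·(-3) - 2.5 = -1.8
ŷ3 = (1.0)·(-4) + (-1.9)·(-1) - 2.5 = -4.6
errors² = [2.89, 1.96, 2.25, 1.96]
MSE = 9.0600/4 = 2.265

2.265


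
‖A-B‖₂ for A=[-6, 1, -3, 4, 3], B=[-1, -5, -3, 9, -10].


d = √((-6+ 1)² + (1+ 5)² + (-3+ 3)² + (4-9)² + (3+ 10)²)
  = √(25 + 36 + 0 + 25 + 169)
  = √255 = 15.9687

15.9687


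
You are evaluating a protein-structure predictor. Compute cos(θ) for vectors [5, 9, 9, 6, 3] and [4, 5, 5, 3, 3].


A·B = 5·4 + 9·5 + 9·5 + 6·3 + 3·3 = 137
‖A‖ = √232 = 15.2315, ‖B‖ = √84 = 9.1652
cos = 137/(√232·√84) = 137/√19488 = 0.9814

0.9814


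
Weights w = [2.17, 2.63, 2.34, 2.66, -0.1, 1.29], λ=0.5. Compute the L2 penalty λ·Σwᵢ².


‖w‖₂² = (2.17)² + (2.63)² + (2.34)² + (2.66)² + (-0.1)² + (1.29)²
     = 4.7089 + 6.9169 + 5.4756 + 7.0756 + 0.01 + 1.6641
     = 25.8511
λ·‖w‖₂² = 0.5·25.8511 = 12.92555

12.92555


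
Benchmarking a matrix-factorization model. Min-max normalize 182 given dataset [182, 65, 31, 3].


min=3, max=182
(182-3)/(182-3) = 179/179 = 1.0

1.0


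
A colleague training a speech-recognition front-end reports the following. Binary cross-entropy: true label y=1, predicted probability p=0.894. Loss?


BCE = -[y·ln(p) + (1-y)·ln(1-p)]
= -1·ln(0.894) - 0
= -ln(0.894) = 0.112

0.112


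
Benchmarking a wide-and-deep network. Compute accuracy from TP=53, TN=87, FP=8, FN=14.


Accuracy = (TP+TN)/(TP+TN+FP+FN)
= (53+87)/(162)
= 140/162 = 86.42%

86.42%


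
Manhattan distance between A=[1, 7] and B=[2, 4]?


d = |1-2| + |7-4|
  = 1 + 3
  = 4

4


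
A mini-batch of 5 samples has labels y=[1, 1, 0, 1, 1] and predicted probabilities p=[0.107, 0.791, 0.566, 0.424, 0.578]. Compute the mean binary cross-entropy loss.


L[0] = -ln(0.107) = 2.2349
L[1] = -ln(0.791) = 0.2345
L[2] = -ln(1-0.566) = -ln(0.434) = 0.8347
L[3] = -ln(0.424) = 0.858
L[4] = -ln(0.578) = 0.5482
mean = (2.2349 + 0.2345 + 0.8347 + 0.858 + 0.5482)/5 = 0.9421

0.9421


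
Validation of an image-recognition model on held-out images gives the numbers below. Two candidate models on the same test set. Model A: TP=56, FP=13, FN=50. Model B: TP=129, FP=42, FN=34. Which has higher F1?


Model A: P=56/69=0.8116, R=56/106=0.5283, F1=2PR/(P+R)=2TP/(2TP+FP+FN)=112/175=0.64
Model B: P=129/171=0.7544, R=129/163=0.7914, F1=2PR/(P+R)=2TP/(2TP+FP+FN)=258/334=0.7725
0.64 < 0.7725 → Model B

Model B


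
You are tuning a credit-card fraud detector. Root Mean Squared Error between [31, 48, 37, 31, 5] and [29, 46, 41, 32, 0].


MSE = 50/5 = 10
RMSE = √(50/5) = 3.1623

3.1623


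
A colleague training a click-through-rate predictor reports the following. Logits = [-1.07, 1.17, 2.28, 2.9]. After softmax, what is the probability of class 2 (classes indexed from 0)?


Exponentials: e^-1.07=0.343, e^1.17=3.222, e^2.28=9.7767, e^2.9=18.1741
Sum = 31.5158
Softmax = [0.0109, 0.1022, 0.3102, 0.5767]
p[2] = 9.7767/31.5158 = 0.3102

0.3102


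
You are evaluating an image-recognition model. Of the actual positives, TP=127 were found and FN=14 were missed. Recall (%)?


Recall = TP/(TP+FN)
= 127/(127+14)
= 127/141 = 90.07%

90.07%


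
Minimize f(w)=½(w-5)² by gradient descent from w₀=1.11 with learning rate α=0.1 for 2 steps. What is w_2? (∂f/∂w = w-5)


step 1: grad = 1.11-5 = -3.89; w = 1.11 - 0.1·(-3.89) = 1.499
step 2: grad = 1.499-5 = -3.501; w = 1.499 - 0.1·(-3.501) = 1.8491

1.8491


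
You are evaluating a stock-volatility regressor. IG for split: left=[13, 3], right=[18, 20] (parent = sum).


Parent = [31, 23], H_parent = 0.9841
H_left = 0.6962 (n=16), H_right = 0.998 (n=38)
H_children = (16/54)·0.6962 + (38/54)·0.998 = 0.9086
IG = 0.9841 - 0.9086 = 0.0755

0.0755


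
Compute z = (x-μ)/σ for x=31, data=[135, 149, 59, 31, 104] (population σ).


μ = 95.6, σ = 44.6927
z = (31 - 95.6)/44.6927 = -1.4454

-1.4454


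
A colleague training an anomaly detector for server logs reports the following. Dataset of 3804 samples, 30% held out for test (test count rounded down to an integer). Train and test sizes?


Test = ⌊3804·30/100⌋ = 1141
Train = 3804 - 1141 = 2663

Train: 2663, Test: 1141


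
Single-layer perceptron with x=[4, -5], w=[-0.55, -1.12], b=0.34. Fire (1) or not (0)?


z = (4)·(-0.55) + (-5)·(-1.12) + 0.34
  = 3.74
step(z) = 1 (z≥0)

1


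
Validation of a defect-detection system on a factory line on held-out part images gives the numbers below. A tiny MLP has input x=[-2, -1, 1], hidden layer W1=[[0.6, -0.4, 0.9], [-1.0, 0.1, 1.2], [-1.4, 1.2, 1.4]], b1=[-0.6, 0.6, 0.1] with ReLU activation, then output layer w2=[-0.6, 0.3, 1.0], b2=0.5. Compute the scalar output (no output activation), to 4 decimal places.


z1[0] = (0.6)·(-2) + (-0.4)·(-1) + (0.9)·(1) - 0.6 = -0.5
z1[1] = (-1.0)·(-2) + (0.1)·(-1) + (1.2)·(1) + 0.6 = 3.7
z1[2] = (-1.4)·(-2) + (1.2)·(-1) + (1.4)·(1) + 0.1 = 3.1
h = ReLU(z1) = [0.0, 3.7, 3.1]
output = (-0.6)·(0.0) + (0.3)·(3.7) + (1.0)·(3.1) + 0.5 = 4.71

4.71


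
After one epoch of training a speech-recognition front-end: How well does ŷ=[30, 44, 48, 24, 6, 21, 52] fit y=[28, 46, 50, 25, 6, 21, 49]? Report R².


ȳ = 32.1429
SS_res = Σ(y-ŷ)² = 22
SS_tot = Σ(y-ȳ)² = 1670.86
R² = 1 - SS_res/SS_tot = 1 - 0.0132 = 0.9868

0.9868


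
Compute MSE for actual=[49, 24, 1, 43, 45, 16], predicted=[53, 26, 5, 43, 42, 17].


Squared errors: (49-53)²=16, (24-26)²=4, (1-5)²=16, (43-43)²=0, (45-42)²=9, (16-17)²=1
Sum = 46
MSE = 46/6 = 23/3

23/3


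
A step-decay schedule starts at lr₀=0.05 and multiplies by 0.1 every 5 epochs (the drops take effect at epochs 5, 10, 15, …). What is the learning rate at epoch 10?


n_drops = ⌊10/5⌋ = 2
lr = 0.05·0.1^2 = 0.05·0.01 = 0.0005

0.0005


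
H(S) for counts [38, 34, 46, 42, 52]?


Probabilities: [38/212, 34/212, 46/212, 42/212, 52/212] ≈ [0.1792, 0.1604, 0.217, 0.1981, 0.2453]
H = -((38/212)·log₂(38/212) + (34/212)·log₂(34/212) + (46/212)·log₂(46/212) + (42/212)·log₂(42/212) + (52/212)·log₂(52/212))
  = 2.3063 bits

2.3063 bits


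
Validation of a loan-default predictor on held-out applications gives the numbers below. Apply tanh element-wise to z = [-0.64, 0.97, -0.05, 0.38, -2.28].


tanh(-0.64) = -0.5649
tanh(0.97) = 0.7487
tanh(-0.05) = -0.05
tanh(0.38) = 0.3627
tanh(-2.28) = -0.9793
result = [-0.5649, 0.7487, -0.05, 0.3627, -0.9793]

[-0.5649, 0.7487, -0.05, 0.3627, -0.9793]


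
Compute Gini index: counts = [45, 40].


Probabilities: [45/85, 40/85] ≈ [0.5294, 0.4706]
Σpᵢ² = (2025 + 1600)/85² = 3625/7225
Gini = 1 - Σpᵢ² = 1 - 3625/7225 = 0.4983

0.4983


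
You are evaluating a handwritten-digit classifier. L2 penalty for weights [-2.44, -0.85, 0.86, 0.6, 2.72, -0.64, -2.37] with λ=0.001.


‖w‖₂² = (-2.44)² + (-0.85)² + (0.86)² + (0.6)² + (2.72)² + (-0.64)² + (-2.37)²
     = 5.9536 + 0.7225 + 0.7396 + 0.36 + 7.3984 + 0.4096 + 5.6169
     = 21.2006
λ·‖w‖₂² = 0.001·21.2006 = 0.021201

0.021201


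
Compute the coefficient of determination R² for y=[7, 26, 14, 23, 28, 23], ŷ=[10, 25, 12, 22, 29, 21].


ȳ = 20.1667
SS_res = Σ(y-ŷ)² = 20
SS_tot = Σ(y-ȳ)² = 322.83
R² = 1 - SS_res/SS_tot = 1 - 0.062 = 0.938

0.938


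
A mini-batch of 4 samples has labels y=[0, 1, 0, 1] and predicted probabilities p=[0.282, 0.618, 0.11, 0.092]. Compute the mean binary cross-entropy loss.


L[0] = -ln(1-0.282) = -ln(0.718) = 0.3313
L[1] = -ln(0.618) = 0.4813
L[2] = -ln(1-0.11) = -ln(0.89) = 0.1165
L[3] = -ln(0.092) = 2.386
mean = (0.3313 + 0.4813 + 0.1165 + 2.386)/4 = 0.8288

0.8288


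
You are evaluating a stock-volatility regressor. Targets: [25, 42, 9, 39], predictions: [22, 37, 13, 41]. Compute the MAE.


Absolute errors: |25-22|=3, |42-37|=5, |9-13|=4, |39-41|=2
Sum = 14
MAE = 14/4 = 7/2

7/2


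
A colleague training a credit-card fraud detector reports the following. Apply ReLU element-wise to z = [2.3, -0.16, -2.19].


ReLU(2.3) = max(0, 2.3) = 2.3
ReLU(-0.16) = max(0, -0.16) = 0.0
ReLU(-2.19) = max(0, -2.19) = 0.0
result = [2.3, 0.0, 0.0]

[2.3, 0.0, 0.0]


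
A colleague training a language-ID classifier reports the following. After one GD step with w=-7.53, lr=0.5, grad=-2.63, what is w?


w_new = w - α·∇
= -7.53 - 0.5·-2.63
= -7.53 + 1.315
= -6.215

-6.215


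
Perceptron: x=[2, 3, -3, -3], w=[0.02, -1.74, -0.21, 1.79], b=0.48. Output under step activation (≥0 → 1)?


z = (2)·(0.02) + (3)·(-1.74) + (-3)·(-0.21) + (-3)·(1.79) + 0.48
  = -9.44
step(z) = 0 (z<0)

0


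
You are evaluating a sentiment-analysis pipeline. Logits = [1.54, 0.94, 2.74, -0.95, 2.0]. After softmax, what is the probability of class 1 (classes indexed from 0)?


Exponentials: e^1.54=4.6646, e^0.94=2.56, e^2.74=15.487, e^-0.95=0.3867, e^2.0=7.3891
Sum = 30.4874
Softmax = [0.153, 0.084, 0.508, 0.0127, 0.2424]
p[1] = 2.56/30.4874 = 0.084

0.084


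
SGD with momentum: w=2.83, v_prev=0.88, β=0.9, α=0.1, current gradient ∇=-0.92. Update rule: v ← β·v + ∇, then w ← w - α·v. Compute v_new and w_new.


v_new = 0.9·0.88 - 0.92 = 0.792 - 0.92 = -0.128
w_new = 2.83 - 0.1·-0.128 = 2.83 + 0.0128 = 2.8428

v_new=-0.128, w_new=2.8428


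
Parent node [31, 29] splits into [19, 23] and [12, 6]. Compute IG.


Parent = [31, 29], H_parent = 0.9992
H_left = 0.9934 (n=42), H_right = 0.9183 (n=18)
H_children = (42/60)·0.9934 + (18/60)·0.9183 = 0.9709
IG = 0.9992 - 0.9709 = 0.0283

0.0283


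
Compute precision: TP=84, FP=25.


Precision = TP/(TP+FP)
= 84/(84+25)
= 84/109 = 77.06%

77.06%


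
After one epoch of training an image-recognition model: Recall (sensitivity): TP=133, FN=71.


Recall = TP/(TP+FN)
= 133/(133+71)
= 133/204 = 65.2%

65.2%


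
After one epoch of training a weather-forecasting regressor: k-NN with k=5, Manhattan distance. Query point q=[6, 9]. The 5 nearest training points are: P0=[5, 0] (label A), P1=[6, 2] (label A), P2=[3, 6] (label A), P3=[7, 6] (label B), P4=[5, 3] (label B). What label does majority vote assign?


d(q,P0) = 10  (label A)
d(q,P1) = 7  (label A)
d(q,P2) = 6  (label A)
d(q,P3) = 4  (label B)
d(q,P4) = 7  (label B)
Votes: A=3, B=2
Majority → A

A


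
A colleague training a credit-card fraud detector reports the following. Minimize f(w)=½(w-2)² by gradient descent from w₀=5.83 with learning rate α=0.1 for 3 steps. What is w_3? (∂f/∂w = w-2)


step 1: grad = 5.83-2 = 3.83; w = 5.83 - 0.1·(3.83) = 5.447
step 2: grad = 5.447-2 = 3.447; w = 5.447 - 0.1·(3.447) = 5.1023
step 3: grad = 5.1023-2 = 3.1023; w = 5.1023 - 0.1·(3.1023) = 4.79207

4.79207


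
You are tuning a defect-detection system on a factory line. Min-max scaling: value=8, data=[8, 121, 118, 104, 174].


min=8, max=174
(8-8)/(174-8) = 0/166 = 0.0

0.0


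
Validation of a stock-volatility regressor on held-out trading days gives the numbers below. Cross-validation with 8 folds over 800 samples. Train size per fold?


Fold size = 800/8 = 100
Training per fold = 800 - 100 = 700

700


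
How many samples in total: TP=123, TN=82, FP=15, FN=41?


Total = TP + TN + FP + FN
= 123 + 82 + 15 + 41
= 261
(Predicted positive: 138, predicted negative: 123)

261


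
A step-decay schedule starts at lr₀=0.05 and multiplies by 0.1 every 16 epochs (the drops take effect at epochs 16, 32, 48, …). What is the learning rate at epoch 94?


n_drops = ⌊94/16⌋ = 5
lr = 0.05·0.1^5 = 0.05·0.00001 = 0.0000005

0.0000005


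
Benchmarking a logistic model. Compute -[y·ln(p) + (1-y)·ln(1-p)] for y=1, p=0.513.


BCE = -[y·ln(p) + (1-y)·ln(1-p)]
= -1·ln(0.513) - 0
= -ln(0.513) = 0.6675

0.6675


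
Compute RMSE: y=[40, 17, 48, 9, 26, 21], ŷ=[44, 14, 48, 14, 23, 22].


MSE = 60/6 = 10
RMSE = √(60/6) = 3.1623

3.1623


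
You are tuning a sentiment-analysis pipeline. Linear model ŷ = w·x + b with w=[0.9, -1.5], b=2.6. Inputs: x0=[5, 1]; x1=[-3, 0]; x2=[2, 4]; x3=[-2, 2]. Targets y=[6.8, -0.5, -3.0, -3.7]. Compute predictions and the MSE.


ŷ0 = (0.9)·(5) + (-1.5)·(1) + 2.6 = 5.6
ŷ1 = (0.9)·(-3) + (-1.5)·(0) + 2.6 = -0.1
ŷ2 = (0.9)·(2) + (-1.5)·(4) + 2.6 = -1.6
ŷ3 = (0.9)·(-2) + (-1.5)·(2) + 2.6 = -2.2
errors² = [1.44, 0.16, 1.96, 2.25]
MSE = 5.8100/4 = 1.4525

1.4525


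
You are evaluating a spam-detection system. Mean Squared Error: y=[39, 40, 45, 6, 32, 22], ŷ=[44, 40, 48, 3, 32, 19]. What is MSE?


Squared errors: (39-44)²=25, (40-40)²=0, (45-48)²=9, (6-3)²=9, (32-32)²=0, (22-19)²=9
Sum = 52
MSE = 52/6 = 26/3

26/3


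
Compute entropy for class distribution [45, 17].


Probabilities: [45/62, 17/62] ≈ [0.7258, 0.2742]
H = -((45/62)·log₂(45/62) + (17/62)·log₂(17/62))
  = 0.8474 bits

0.8474 bits


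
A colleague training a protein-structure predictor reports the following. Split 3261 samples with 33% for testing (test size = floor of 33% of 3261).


Test = ⌊3261·33/100⌋ = 1076
Train = 3261 - 1076 = 2185

Train: 2185, Test: 1076


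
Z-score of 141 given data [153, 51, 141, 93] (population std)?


μ = 109.5, σ = 40.5555
z = (141 - 109.5)/40.5555 = 0.7767

0.7767


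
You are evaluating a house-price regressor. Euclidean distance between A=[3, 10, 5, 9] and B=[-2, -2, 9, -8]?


d = √((3+ 2)² + (10+ 2)² + (5-9)² + (9+ 8)²)
  = √(25 + 144 + 16 + 289)
  = √474 = 21.7715

21.7715


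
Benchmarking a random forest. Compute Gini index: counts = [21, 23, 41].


Probabilities: [21/85, 23/85, 41/85] ≈ [0.2471, 0.2706, 0.4824]
Σpᵢ² = (441 + 529 + 1681)/85² = 2651/7225
Gini = 1 - Σpᵢ² = 1 - 2651/7225 = 0.6331

0.6331


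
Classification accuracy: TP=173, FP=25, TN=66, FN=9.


Accuracy = (TP+TN)/(TP+TN+FP+FN)
= (173+66)/(273)
= 239/273 = 87.55%

87.55%


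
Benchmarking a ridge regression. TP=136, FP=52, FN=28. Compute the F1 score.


Precision = 136/188 = 0.7234
Recall = 136/164 = 0.8293
F1 = 2·P·R/(P+R) = 2·TP/(2·TP+FP+FN) = 272/(272+52+28) = 272/352 = 0.7727

0.7727


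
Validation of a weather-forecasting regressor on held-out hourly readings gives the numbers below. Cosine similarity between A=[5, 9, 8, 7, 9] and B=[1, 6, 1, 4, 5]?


A·B = 5·1 + 9·6 + 8·1 + 7·4 + 9·5 = 140
‖A‖ = √300 = 17.3205, ‖B‖ = √79 = 8.8882
cos = 140/(√300·√79) = 140/√23700 = 0.9094

0.9094


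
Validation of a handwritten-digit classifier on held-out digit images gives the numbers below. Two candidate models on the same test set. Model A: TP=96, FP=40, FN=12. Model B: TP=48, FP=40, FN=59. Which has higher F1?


Model A: P=96/136=0.7059, R=96/108=0.8889, F1=2PR/(P+R)=2TP/(2TP+FP+FN)=192/244=0.7869
Model B: P=48/88=0.5455, R=48/107=0.4486, F1=2PR/(P+R)=2TP/(2TP+FP+FN)=96/195=0.4923
0.7869 > 0.4923 → Model A

Model A


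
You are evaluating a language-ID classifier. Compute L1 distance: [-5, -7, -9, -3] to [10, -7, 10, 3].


d = |-5-10| + |-7+ 7| + |-9-10| + |-3-3|
  = 15 + 0 + 19 + 6
  = 40

40


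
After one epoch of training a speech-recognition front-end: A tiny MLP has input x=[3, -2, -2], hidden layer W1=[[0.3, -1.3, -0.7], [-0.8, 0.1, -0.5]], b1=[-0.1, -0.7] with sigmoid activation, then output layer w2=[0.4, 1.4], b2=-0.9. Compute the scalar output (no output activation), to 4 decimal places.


z1[0] = (0.3)·(3) + (-1.3)·(-2) + (-0.7)·(-2) - 0.1 = 4.8
z1[1] = (-0.8)·(3) + (0.1)·(-2) + (-0.5)·(-2) - 0.7 = -2.3
h = sigmoid(z1) = [0.9918, 0.0911]
output = (0.4)·(0.9918) + (1.4)·(0.0911) - 0.9 = -0.3757

-0.3757


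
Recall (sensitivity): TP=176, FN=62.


Recall = TP/(TP+FN)
= 176/(176+62)
= 176/238 = 73.95%

73.95%


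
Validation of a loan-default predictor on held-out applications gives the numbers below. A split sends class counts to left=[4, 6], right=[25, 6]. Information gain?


Parent = [29, 12], H_parent = 0.8722
H_left = 0.971 (n=10), H_right = 0.7088 (n=31)
H_children = (10/41)·0.971 + (31/41)·0.7088 = 0.7728
IG = 0.8722 - 0.7728 = 0.0994

0.0994


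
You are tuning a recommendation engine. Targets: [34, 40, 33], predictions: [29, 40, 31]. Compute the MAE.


Absolute errors: |34-29|=5, |40-40|=0, |33-31|=2
Sum = 7
MAE = 7/3 = 7/3

7/3


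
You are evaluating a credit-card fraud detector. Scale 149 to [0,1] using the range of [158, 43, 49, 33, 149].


min=33, max=158
(149-33)/(158-33) = 116/125 = 0.928

0.928


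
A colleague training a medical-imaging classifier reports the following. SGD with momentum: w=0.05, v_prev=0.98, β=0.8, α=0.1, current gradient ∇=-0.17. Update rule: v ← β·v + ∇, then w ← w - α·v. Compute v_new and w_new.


v_new = 0.8·0.98 - 0.17 = 0.784 - 0.17 = 0.614
w_new = 0.05 - 0.1·0.614 = 0.05 - 0.0614 = -0.0114

v_new=0.614, w_new=-0.0114


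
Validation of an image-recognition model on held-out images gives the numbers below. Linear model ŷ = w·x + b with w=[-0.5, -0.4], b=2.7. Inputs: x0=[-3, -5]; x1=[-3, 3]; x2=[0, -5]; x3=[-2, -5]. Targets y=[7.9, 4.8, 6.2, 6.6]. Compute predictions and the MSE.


ŷ0 = (-0.5)·(-3) + (-0.4)·(-5) + 2.7 = 6.2
ŷ1 = (-0.5)·(-3) + (-0.4)·(3) + 2.7 = 3.0
ŷ2 = (-0.5)·(0) + (-0.4)·(-5) + 2.7 = 4.7
ŷ3 = (-0.5)·(-2) + (-0.4)·(-5) + 2.7 = 5.7
errors² = [2.89, 3.24, 2.25, 0.81]
MSE = 9.1900/4 = 2.2975

2.2975


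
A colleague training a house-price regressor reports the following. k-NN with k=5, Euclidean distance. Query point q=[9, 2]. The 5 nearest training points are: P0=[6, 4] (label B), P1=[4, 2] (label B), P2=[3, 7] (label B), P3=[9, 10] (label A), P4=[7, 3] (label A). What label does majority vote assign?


d(q,P0) = 3.6056  (label B)
d(q,P1) = 5.0  (label B)
d(q,P2) = 7.8102  (label B)
d(q,P3) = 8.0  (label A)
d(q,P4) = 2.2361  (label A)
Votes: A=2, B=3
Majority → B

B


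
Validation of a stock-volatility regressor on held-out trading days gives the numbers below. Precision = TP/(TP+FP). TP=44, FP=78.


Precision = TP/(TP+FP)
= 44/(44+78)
= 44/122 = 36.07%

36.07%


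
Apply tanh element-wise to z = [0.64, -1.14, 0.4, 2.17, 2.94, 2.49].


tanh(0.64) = 0.5649
tanh(-1.14) = -0.8144
tanh(0.4) = 0.3799
tanh(2.17) = 0.9743
tanh(2.94) = 0.9944
tanh(2.49) = 0.9863
result = [0.5649, -0.8144, 0.3799, 0.9743, 0.9944, 0.9863]

[0.5649, -0.8144, 0.3799, 0.9743, 0.9944, 0.9863]


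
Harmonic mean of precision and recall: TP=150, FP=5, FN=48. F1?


Precision = 150/155 = 0.9677
Recall = 150/198 = 0.7576
F1 = 2·P·R/(P+R) = 2·TP/(2·TP+FP+FN) = 300/(300+5+48) = 300/353 = 0.8499

0.8499


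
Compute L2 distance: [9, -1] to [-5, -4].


d = √((9+ 5)² + (-1+ 4)²)
  = √(196 + 9)
  = √205 = 14.3178

14.3178


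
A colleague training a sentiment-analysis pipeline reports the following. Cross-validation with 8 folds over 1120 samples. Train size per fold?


Fold size = 1120/8 = 140
Training per fold = 1120 - 140 = 980

980


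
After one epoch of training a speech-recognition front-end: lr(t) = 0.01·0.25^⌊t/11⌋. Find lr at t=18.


n_drops = ⌊18/11⌋ = 1
lr = 0.01·0.25^1 = 0.01·0.25 = 0.0025

0.0025


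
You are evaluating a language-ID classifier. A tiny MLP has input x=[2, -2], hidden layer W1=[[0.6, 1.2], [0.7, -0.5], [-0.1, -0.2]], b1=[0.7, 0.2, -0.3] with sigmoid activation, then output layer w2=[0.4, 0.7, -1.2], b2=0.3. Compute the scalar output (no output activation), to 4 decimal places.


z1[0] = (0.6)·(2) + (1.2)·(-2) + 0.7 = -0.5
z1[1] = (0.7)·(2) + (-0.5)·(-2) + 0.2 = 2.6
z1[2] = (-0.1)·(2) + (-0.2)·(-2) - 0.3 = -0.1
h = sigmoid(z1) = [0.3775, 0.9309, 0.475]
output = (0.4)·(0.3775) + (0.7)·(0.9309) + (-1.2)·(0.475) + 0.3 = 0.5326

0.5326


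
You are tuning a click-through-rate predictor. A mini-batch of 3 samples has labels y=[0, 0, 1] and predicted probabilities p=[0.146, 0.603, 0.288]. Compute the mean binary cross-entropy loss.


L[0] = -ln(1-0.146) = -ln(0.854) = 0.1578
L[1] = -ln(1-0.603) = -ln(0.397) = 0.9238
L[2] = -ln(0.288) = 1.2448
mean = (0.1578 + 0.9238 + 1.2448)/3 = 0.7755

0.7755


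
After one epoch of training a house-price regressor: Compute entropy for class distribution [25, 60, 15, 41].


Probabilities: [25/141, 60/141, 15/141, 41/141] ≈ [0.1773, 0.4255, 0.1064, 0.2908]
H = -((25/141)·log₂(25/141) + (60/141)·log₂(60/141) + (15/141)·log₂(15/141) + (41/141)·log₂(41/141))
  = 1.8291 bits

1.8291 bits


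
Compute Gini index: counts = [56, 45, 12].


Probabilities: [56/113, 45/113, 12/113] ≈ [0.4956, 0.3982, 0.1062]
Σpᵢ² = (3136 + 2025 + 144)/113² = 5305/12769
Gini = 1 - Σpᵢ² = 1 - 5305/12769 = 0.5845

0.5845


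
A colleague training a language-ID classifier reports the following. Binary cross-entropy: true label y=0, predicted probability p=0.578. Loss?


BCE = -[y·ln(p) + (1-y)·ln(1-p)]
= -0 - 1·ln(1-0.578)
= -ln(0.422) = 0.8627

0.8627


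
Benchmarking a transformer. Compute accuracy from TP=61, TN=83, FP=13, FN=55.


Accuracy = (TP+TN)/(TP+TN+FP+FN)
= (61+83)/(212)
= 144/212 = 67.92%

67.92%


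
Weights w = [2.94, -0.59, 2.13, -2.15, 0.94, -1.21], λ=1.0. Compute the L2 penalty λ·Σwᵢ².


‖w‖₂² = (2.94)² + (-0.59)² + (2.13)² + (-2.15)² + (0.94)² + (-1.21)²
     = 8.6436 + 0.3481 + 4.5369 + 4.6225 + 0.8836 + 1.4641
     = 20.4988
λ·‖w‖₂² = 1.0·20.4988 = 20.4988

20.4988


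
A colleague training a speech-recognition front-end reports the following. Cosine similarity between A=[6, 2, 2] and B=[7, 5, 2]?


A·B = 6·7 + 2·5 + 2·2 = 56
‖A‖ = √44 = 6.6332, ‖B‖ = √78 = 8.8318
cos = 56/(√44·√78) = 56/√3432 = 0.9559

0.9559


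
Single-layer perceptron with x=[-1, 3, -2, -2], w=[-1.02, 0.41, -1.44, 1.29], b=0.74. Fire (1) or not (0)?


z = (-1)·(-1.02) + (3)·(0.41) + (-2)·(-1.44) + (-2)·(1.29) + 0.74
  = 3.29
step(z) = 1 (z≥0)

1


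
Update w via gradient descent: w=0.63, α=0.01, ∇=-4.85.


w_new = w - α·∇
= 0.63 - 0.01·-4.85
= 0.63 + 0.0485
= 0.6785

0.6785


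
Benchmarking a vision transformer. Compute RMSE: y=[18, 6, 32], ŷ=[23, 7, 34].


MSE = 30/3 = 10
RMSE = √(30/3) = 3.1623

3.1623


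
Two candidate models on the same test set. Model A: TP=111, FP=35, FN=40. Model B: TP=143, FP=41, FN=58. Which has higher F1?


Model A: P=111/146=0.7603, R=111/151=0.7351, F1=2PR/(P+R)=2TP/(2TP+FP+FN)=222/297=0.7475
Model B: P=143/184=0.7772, R=143/201=0.7114, F1=2PR/(P+R)=2TP/(2TP+FP+FN)=286/385=0.7429
0.7475 > 0.7429 → Model A

Model A


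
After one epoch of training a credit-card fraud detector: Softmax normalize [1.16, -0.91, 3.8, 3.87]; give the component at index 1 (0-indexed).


Exponentials: e^1.16=3.1899, e^-0.91=0.4025, e^3.8=44.7012, e^3.87=47.9424
Sum = 96.236
Softmax = [0.0331, 0.0042, 0.4645, 0.4982]
p[1] = 0.4025/96.236 = 0.0042

0.0042


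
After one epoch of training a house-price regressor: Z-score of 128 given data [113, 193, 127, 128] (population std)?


μ = 140.25, σ = 31.0272
z = (128 - 140.25)/31.0272 = -0.3948

-0.3948


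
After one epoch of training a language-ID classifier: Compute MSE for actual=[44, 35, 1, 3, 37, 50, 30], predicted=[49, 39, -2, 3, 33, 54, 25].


Squared errors: (44-49)²=25, (35-39)²=16, (1+ 2)²=9, (3-3)²=0, (37-33)²=16, (50-54)²=16, (30-25)²=25
Sum = 107
MSE = 107/7 = 107/7

107/7


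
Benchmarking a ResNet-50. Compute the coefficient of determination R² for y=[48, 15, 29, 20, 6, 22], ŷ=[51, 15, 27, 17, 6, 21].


ȳ = 23.3333
SS_res = Σ(y-ŷ)² = 23
SS_tot = Σ(y-ȳ)² = 1023.33
R² = 1 - SS_res/SS_tot = 1 - 0.0225 = 0.9775

0.9775


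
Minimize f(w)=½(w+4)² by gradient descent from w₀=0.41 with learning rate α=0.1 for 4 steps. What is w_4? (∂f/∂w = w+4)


step 1: grad = 0.41+4 = 4.41; w = 0.41 - 0.1·(4.41) = -0.031
step 2: grad = -0.031+4 = 3.969; w = -0.031 - 0.1·(3.969) = -0.4279
step 3: grad = -0.4279+4 = 3.5721; w = -0.4279 - 0.1·(3.5721) = -0.78511
step 4: grad = -0.78511+4 = 3.21489; w = -0.78511 - 0.1·(3.21489) = -1.106599

-1.106599


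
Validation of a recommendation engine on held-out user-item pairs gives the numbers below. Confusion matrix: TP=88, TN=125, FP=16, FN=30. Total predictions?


Total = TP + TN + FP + FN
= 88 + 125 + 16 + 30
= 259
(Predicted positive: 104, predicted negative: 155)

259


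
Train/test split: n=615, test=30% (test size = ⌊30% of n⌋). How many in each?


Test = ⌊615·30/100⌋ = 184
Train = 615 - 184 = 431

Train: 431, Test: 184


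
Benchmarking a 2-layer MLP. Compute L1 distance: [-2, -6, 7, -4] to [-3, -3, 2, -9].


d = |-2+ 3| + |-6+ 3| + |7-2| + |-4+ 9|
  = 1 + 3 + 5 + 5
  = 14

14


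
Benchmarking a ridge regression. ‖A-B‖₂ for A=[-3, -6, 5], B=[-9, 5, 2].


d = √((-3+ 9)² + (-6-5)² + (5-2)²)
  = √(36 + 121 + 9)
  = √166 = 12.8841

12.8841


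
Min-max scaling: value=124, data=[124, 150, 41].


min=41, max=150
(124-41)/(150-41) = 83/109 = 0.7615

0.7615


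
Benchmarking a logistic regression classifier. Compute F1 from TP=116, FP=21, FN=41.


Precision = 116/137 = 0.8467
Recall = 116/157 = 0.7389
F1 = 2·P·R/(P+R) = 2·TP/(2·TP+FP+FN) = 232/(232+21+41) = 232/294 = 0.7891

0.7891


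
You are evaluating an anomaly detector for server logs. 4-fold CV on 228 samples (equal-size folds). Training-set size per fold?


Fold size = 228/4 = 57
Training per fold = 228 - 57 = 171

171


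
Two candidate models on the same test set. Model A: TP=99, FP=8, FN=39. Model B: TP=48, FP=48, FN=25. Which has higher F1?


Model A: P=99/107=0.9252, R=99/138=0.7174, F1=2PR/(P+R)=2TP/(2TP+FP+FN)=198/245=0.8082
Model B: P=48/96=0.5, R=48/73=0.6575, F1=2PR/(P+R)=2TP/(2TP+FP+FN)=96/169=0.568
0.8082 > 0.568 → Model A

Model A


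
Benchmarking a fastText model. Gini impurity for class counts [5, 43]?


Probabilities: [5/48, 43/48] ≈ [0.1042, 0.8958]
Σpᵢ² = (25 + 1849)/48² = 1874/2304
Gini = 1 - Σpᵢ² = 1 - 1874/2304 = 0.1866

0.1866


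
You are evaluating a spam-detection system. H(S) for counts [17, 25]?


Probabilities: [17/42, 25/42] ≈ [0.4048, 0.5952]
H = -((17/42)·log₂(17/42) + (25/42)·log₂(25/42))
  = 0.9737 bits

0.9737 bits


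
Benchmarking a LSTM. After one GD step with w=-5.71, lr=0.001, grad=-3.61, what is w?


w_new = w - α·∇
= -5.71 - 0.001·-3.61
= -5.71 + 0.00361
= -5.70639

-5.70639


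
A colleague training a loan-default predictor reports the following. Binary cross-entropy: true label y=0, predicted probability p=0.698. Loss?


BCE = -[y·ln(p) + (1-y)·ln(1-p)]
= -0 - 1·ln(1-0.698)
= -ln(0.302) = 1.1973

1.1973


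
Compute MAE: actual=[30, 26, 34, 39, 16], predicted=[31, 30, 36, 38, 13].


Absolute errors: |30-31|=1, |26-30|=4, |34-36|=2, |39-38|=1, |16-13|=3
Sum = 11
MAE = 11/5 = 11/5

11/5


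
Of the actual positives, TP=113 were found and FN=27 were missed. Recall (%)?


Recall = TP/(TP+FN)
= 113/(113+27)
= 113/140 = 80.71%

80.71%


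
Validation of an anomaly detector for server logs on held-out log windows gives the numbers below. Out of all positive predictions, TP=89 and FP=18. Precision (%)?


Precision = TP/(TP+FP)
= 89/(89+18)
= 89/107 = 83.18%

83.18%


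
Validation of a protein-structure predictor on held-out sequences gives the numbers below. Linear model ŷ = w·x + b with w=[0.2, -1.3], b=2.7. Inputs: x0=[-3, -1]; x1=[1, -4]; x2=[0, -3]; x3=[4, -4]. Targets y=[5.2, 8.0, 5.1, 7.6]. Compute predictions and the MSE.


ŷ0 = (0.2)·(-3) + (-1.3)·(-1) + 2.7 = 3.4
ŷ1 = (0.2)·(1) + (-1.3)·(-4) + 2.7 = 8.1
ŷ2 = (0.2)·(0) + (-1.3)·(-3) + 2.7 = 6.6
ŷ3 = (0.2)·(4) + (-1.3)·(-4) + 2.7 = 8.7
errors² = [3.24, 0.01, 2.25, 1.21]
MSE = 6.7100/4 = 1.6775

1.6775


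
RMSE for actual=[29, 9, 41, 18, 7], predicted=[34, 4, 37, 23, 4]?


MSE = 100/5 = 20
RMSE = √(100/5) = 4.4721

4.4721


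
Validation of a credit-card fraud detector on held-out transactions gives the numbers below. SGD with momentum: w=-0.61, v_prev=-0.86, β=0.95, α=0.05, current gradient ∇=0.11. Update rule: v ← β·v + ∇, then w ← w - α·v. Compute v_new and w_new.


v_new = 0.95·-0.86 + 0.11 = -0.817 + 0.11 = -0.707
w_new = -0.61 - 0.05·-0.707 = -0.61 + 0.03535 = -0.57465

v_new=-0.707, w_new=-0.57465


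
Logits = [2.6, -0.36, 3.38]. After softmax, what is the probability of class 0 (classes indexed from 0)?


Exponentials: e^2.6=13.4637, e^-0.36=0.6977, e^3.38=29.3708
Sum = 43.5322
Softmax = [0.3093, 0.016, 0.6747]
p[0] = 13.4637/43.5322 = 0.3093

0.3093


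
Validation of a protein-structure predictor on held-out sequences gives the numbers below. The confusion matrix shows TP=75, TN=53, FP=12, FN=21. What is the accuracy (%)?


Accuracy = (TP+TN)/(TP+TN+FP+FN)
= (75+53)/(161)
= 128/161 = 79.5%

79.5%


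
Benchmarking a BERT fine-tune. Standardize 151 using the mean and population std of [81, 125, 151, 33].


μ = 97.5, σ = 44.8637
z = (151 - 97.5)/44.8637 = 1.1925

1.1925


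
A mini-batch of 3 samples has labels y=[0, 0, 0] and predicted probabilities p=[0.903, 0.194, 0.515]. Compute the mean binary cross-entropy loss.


L[0] = -ln(1-0.903) = -ln(0.097) = 2.333
L[1] = -ln(1-0.194) = -ln(0.806) = 0.2157
L[2] = -ln(1-0.515) = -ln(0.485) = 0.7236
mean = (2.333 + 0.2157 + 0.7236)/3 = 1.0908

1.0908


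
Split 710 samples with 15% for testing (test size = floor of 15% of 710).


Test = ⌊710·15/100⌋ = 106
Train = 710 - 106 = 604

Train: 604, Test: 106


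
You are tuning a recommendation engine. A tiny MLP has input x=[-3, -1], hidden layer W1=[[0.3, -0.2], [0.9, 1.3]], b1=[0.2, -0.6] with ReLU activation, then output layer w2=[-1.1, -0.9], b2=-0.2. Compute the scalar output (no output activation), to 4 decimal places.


z1[0] = (0.3)·(-3) + (-0.2)·(-1) + 0.2 = -0.5
z1[1] = (0.9)·(-3) + (1.3)·(-1) - 0.6 = -4.6
h = ReLU(z1) = [0.0, 0.0]
output = (-1.1)·(0.0) + (-0.9)·(0.0) - 0.2 = -0.2

-0.2


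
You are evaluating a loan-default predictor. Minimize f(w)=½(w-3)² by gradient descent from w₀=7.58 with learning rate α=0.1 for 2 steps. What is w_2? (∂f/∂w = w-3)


step 1: grad = 7.58-3 = 4.58; w = 7.58 - 0.1·(4.58) = 7.122
step 2: grad = 7.122-3 = 4.122; w = 7.122 - 0.1·(4.122) = 6.7098

6.7098


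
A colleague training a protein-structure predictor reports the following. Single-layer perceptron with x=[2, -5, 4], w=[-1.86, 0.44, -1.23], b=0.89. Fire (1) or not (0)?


z = (2)·(-1.86) + (-5)·(0.44) + (4)·(-1.23) + 0.89
  = -9.95
step(z) = 0 (z<0)

0


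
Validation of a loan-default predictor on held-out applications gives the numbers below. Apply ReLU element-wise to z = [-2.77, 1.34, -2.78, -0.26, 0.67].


ReLU(-2.77) = max(0, -2.77) = 0.0
ReLU(1.34) = max(0, 1.34) = 1.34
ReLU(-2.78) = max(0, -2.78) = 0.0
ReLU(-0.26) = max(0, -0.26) = 0.0
ReLU(0.67) = max(0, 0.67) = 0.67
result = [0.0, 1.34, 0.0, 0.0, 0.67]

[0.0, 1.34, 0.0, 0.0, 0.67]


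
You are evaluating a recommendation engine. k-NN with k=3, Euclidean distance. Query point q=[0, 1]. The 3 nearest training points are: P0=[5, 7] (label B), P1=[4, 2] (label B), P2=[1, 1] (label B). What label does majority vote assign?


d(q,P0) = 7.8102  (label B)
d(q,P1) = 4.1231  (label B)
d(q,P2) = 1.0  (label B)
Votes: A=0, B=3
Majority → B

B


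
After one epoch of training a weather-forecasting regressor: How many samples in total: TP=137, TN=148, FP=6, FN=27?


Total = TP + TN + FP + FN
= 137 + 148 + 6 + 27
= 318
(Predicted positive: 143, predicted negative: 175)

318


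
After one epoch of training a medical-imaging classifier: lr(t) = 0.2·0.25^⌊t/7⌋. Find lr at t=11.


n_drops = ⌊11/7⌋ = 1
lr = 0.2·0.25^1 = 0.2·0.25 = 0.05

0.05


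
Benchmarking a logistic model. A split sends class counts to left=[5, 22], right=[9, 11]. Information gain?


Parent = [14, 33], H_parent = 0.8787
H_left = 0.6913 (n=27), H_right = 0.9928 (n=20)
H_children = (27/47)·0.6913 + (20/47)·0.9928 = 0.8196
IG = 0.8787 - 0.8196 = 0.0591

0.0591


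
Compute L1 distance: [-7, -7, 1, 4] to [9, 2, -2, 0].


d = |-7-9| + |-7-2| + |1+ 2| + |4-0|
  = 16 + 9 + 3 + 4
  = 32

32


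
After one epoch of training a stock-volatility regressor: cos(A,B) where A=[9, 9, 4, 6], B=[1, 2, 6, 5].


A·B = 9·1 + 9·2 + 4·6 + 6·5 = 81
‖A‖ = √214 = 14.6287, ‖B‖ = √66 = 8.124
cos = 81/(√214·√66) = 81/√14124 = 0.6816

0.6816


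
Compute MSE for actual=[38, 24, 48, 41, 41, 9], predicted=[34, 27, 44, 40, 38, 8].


Squared errors: (38-34)²=16, (24-27)²=9, (48-44)²=16, (41-40)²=1, (41-38)²=9, (9-8)²=1
Sum = 52
MSE = 52/6 = 26/3

26/3


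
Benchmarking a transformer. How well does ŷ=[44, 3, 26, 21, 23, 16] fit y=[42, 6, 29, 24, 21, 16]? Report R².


ȳ = 23
SS_res = Σ(y-ŷ)² = 35
SS_tot = Σ(y-ȳ)² = 740
R² = 1 - SS_res/SS_tot = 1 - 0.0473 = 0.9527

0.9527


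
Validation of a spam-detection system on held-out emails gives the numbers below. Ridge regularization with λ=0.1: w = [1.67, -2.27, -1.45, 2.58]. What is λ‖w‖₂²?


‖w‖₂² = (1.67)² + (-2.27)² + (-1.45)² + (2.58)²
     = 2.7889 + 5.1529 + 2.1025 + 6.6564
     = 16.7007
λ·‖w‖₂² = 0.1·16.7007 = 1.67007

1.67007


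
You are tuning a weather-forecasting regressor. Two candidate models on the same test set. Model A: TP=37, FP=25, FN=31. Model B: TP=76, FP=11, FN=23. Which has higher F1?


Model A: P=37/62=0.5968, R=37/68=0.5441, F1=2PR/(P+R)=2TP/(2TP+FP+FN)=74/130=0.5692
Model B: P=76/87=0.8736, R=76/99=0.7677, F1=2PR/(P+R)=2TP/(2TP+FP+FN)=152/186=0.8172
0.5692 < 0.8172 → Model B

Model B


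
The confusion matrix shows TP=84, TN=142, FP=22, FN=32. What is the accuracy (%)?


Accuracy = (TP+TN)/(TP+TN+FP+FN)
= (84+142)/(280)
= 226/280 = 80.71%

80.71%


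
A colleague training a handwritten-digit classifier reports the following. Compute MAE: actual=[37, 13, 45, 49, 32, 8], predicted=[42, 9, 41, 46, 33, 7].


Absolute errors: |37-42|=5, |13-9|=4, |45-41|=4, |49-46|=3, |32-33|=1, |8-7|=1
Sum = 18
MAE = 18/6 = 3

3


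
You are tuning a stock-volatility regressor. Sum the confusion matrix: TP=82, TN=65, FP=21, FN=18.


Total = TP + TN + FP + FN
= 82 + 65 + 21 + 18
= 186
(Predicted positive: 103, predicted negative: 83)

186


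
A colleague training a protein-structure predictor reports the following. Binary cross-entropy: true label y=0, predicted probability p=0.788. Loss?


BCE = -[y·ln(p) + (1-y)·ln(1-p)]
= -0 - 1·ln(1-0.788)
= -ln(0.212) = 1.5512

1.5512


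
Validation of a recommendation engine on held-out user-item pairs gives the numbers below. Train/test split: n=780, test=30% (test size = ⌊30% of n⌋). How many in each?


Test = ⌊780·30/100⌋ = 234
Train = 780 - 234 = 546

Train: 546, Test: 234


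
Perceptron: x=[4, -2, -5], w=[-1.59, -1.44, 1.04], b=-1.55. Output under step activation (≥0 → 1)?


z = (4)·(-1.59) + (-2)·(-1.44) + (-5)·(1.04) - 1.55
  = -10.23
step(z) = 0 (z<0)

0
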